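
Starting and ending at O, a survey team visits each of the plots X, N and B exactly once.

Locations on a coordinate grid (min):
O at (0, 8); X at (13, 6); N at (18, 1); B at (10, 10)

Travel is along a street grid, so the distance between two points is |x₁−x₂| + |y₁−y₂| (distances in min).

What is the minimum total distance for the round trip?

O-X-N-B-O: 15+10+17+12 = 54
O-X-B-N-O: 15+7+17+25 = 64
O-N-X-B-O: 25+10+7+12 = 54
The minimum is 54.
One optimal route: O → X → N → B → O (or its reverse).

Shortest round trip = 54 min.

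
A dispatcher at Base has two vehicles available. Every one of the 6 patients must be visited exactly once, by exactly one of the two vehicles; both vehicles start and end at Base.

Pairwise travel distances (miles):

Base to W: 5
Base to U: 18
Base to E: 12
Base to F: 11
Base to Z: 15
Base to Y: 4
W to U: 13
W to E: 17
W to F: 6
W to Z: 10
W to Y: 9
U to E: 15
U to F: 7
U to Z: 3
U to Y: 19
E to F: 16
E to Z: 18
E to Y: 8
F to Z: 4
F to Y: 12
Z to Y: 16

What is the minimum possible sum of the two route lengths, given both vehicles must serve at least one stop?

There are 2^5 − 1 = 31 ways to divide the 6 stops into two non-empty groups. For each, the best each vehicle can do is its own shortest tour through its group:
  {W} + {U, E, F, Z, Y}: 10 + 45 = 55
  {U} + {W, E, F, Z, Y}: 36 + 45 = 81
  {W, U} + {E, F, Z, Y}: 36 + 45 = 81
  {E} + {W, U, F, Z, Y}: 24 + 41 = 65
  {W, E} + {U, F, Z, Y}: 34 + 41 = 75
  {U, E} + {W, F, Z, Y}: 45 + 35 = 80
  … (31 splits in total)
  {W, U, E, F, Z} + {Y}: 45 + 8 = 53  ← best
Best: vehicle 1 Base → W → F → Z → U → E → Base = 45; vehicle 2 Base → Y → Base = 8; combined 53.

53 miles — the smallest possible combined total.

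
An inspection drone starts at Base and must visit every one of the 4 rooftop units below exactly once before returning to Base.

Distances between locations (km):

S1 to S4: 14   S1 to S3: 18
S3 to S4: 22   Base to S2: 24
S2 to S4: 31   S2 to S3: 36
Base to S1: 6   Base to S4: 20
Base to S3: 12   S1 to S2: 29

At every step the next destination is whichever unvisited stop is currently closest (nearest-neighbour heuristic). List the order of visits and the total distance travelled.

From Base: distances to unvisited — S1=6, S3=12, S4=20, S2=24. Nearest is S1 (6).
From S1: distances to unvisited — S4=14, S3=18, S2=29. Nearest is S4 (14).
From S4: distances to unvisited — S3=22, S2=31. Nearest is S3 (22).
From S3: distances to unvisited — S2=36. Nearest is S2 (36).
Return S2→Base: 24.
Total = 6 + 14 + 22 + 36 + 24 = 102.

Total distance 102 km via the nearest-neighbour route Base → S1 → S4 → S3 → S2 → Base.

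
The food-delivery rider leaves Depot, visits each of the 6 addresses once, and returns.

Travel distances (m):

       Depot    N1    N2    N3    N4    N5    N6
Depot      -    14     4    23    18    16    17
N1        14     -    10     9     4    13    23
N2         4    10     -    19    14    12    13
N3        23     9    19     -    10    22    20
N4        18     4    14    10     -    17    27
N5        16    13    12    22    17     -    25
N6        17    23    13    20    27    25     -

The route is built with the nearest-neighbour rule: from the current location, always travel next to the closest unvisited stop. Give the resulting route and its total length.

Nearest-neighbour total = 89 m; route Depot → N2 → N1 → N4 → N3 → N6 → N5 → Depot.

Depot → [N2:4 / N1:14 / N5:16 / N6:17 / N4:18 / N3:23] → N2 (4)
N2 → [N1:10 / N5:12 / N6:13 / N4:14 / N3:19] → N1 (10)
N1 → [N4:4 / N3:9 / N5:13 / N6:23] → N4 (4)
N4 → [N3:10 / N5:17 / N6:27] → N3 (10)
N3 → [N6:20 / N5:22] → N6 (20)
N6 → [N5:25] → N5 (25)
Return N5→Depot: 16.
Total = 4 + 10 + 4 + 10 + 20 + 25 + 16 = 89.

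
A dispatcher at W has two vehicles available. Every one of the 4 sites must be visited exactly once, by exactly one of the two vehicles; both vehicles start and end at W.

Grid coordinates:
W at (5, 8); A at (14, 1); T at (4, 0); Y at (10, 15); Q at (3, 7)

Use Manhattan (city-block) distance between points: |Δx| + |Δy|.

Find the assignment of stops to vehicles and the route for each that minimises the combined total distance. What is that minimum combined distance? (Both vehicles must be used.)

56 — the smallest possible combined total.

Try each way of splitting the stops between the two vehicles (each non-empty) and, for each split, find the best tour for each vehicle:
  {A} + {T, Y, Q}: 32 + 44 = 76
  {T} + {A, Y, Q}: 18 + 50 = 68
  {A, T} + {Y, Q}: 36 + 30 = 66
  {Y} + {A, T, Q}: 24 + 38 = 62
  {A, Y} + {T, Q}: 46 + 20 = 66
  {T, Y} + {A, Q}: 42 + 36 = 78
  … (7 splits in total)
  {A, T, Y} + {Q}: 50 + 6 = 56  ← best
Best: vehicle 1 W → T → A → Y → W = 50; vehicle 2 W → Q → W = 6; combined 56.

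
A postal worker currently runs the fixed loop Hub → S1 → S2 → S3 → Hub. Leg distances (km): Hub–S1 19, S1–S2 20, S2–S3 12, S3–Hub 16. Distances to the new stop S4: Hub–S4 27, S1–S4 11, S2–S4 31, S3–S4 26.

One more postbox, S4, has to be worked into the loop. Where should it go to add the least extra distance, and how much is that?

+19 km — insert S4 between Hub and S1.

Insertion cost between consecutive stops i–j is d(i,S4) + d(S4,j) − d(i,j):
  between Hub and S1: 27 + 11 − 19 = 19
  between S1 and S2: 11 + 31 − 20 = 22
  between S2 and S3: 31 + 26 − 12 = 45
  between S3 and Hub: 26 + 27 − 16 = 37
Cheapest insertion is between Hub and S1, adding 19.
New total = 67 + 19 = 86.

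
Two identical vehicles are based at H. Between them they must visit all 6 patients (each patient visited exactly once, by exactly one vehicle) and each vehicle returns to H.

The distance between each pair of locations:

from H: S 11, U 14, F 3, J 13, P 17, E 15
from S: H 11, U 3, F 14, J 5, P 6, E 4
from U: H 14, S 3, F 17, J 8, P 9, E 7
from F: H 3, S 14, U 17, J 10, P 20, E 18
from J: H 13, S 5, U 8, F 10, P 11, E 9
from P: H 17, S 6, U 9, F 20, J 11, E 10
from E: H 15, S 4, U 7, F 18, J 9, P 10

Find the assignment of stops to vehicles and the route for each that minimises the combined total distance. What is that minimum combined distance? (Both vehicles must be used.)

61 — the smallest possible combined total.

Check every non-empty split of the stops between the two vehicles; for each half take its own optimal tour:
  {S} + {U, F, J, P, E}: 22 + 55 = 77
  {U} + {S, F, J, P, E}: 28 + 49 = 77
  {S, U} + {F, J, P, E}: 28 + 49 = 77
  {F} + {S, U, J, P, E}: 6 + 55 = 61
  {S, F} + {U, J, P, E}: 28 + 55 = 83
  {U, F} + {S, J, P, E}: 34 + 49 = 83
  … (31 splits in total)
Best: vehicle 1 H → F → H = 6; vehicle 2 H → S → U → P → E → J → H = 55; combined 61.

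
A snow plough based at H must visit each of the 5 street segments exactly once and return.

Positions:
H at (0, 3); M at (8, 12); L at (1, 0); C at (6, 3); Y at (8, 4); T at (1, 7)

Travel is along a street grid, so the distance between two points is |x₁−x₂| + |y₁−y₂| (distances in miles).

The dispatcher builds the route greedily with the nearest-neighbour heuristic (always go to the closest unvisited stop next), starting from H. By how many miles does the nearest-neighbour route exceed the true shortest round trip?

From H: L=4, T=5, C=6, Y=9, M=17 → choose L (4).
From L: T=7, C=8, Y=11, M=19 → choose T (7).
From T: C=9, Y=10, M=12 → choose C (9).
From C: Y=3, M=11 → choose Y (3).
From Y: M=8 → choose M (8).
NN route H → L → T → C → Y → M → H costs 48.
Optimal: H → L → C → Y → M → T → H costs 40 (by enumerating all 60 distinct tours).
Excess = 48 − 40 = 8.

The nearest-neighbour route is 8 miles longer than optimal.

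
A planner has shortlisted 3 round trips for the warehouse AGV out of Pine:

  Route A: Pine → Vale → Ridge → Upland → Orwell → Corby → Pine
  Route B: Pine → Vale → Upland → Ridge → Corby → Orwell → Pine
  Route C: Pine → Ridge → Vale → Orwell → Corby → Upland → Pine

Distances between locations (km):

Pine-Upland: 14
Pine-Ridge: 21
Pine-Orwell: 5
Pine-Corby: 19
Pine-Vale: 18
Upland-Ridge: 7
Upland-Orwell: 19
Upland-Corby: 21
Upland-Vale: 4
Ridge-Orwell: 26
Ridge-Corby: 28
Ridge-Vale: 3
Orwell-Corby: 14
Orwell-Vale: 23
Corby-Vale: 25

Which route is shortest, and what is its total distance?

Shortest is Route B, total 76 km.

Route A: 18 + 3 + 7 + 19 + 14 + 19 = 80
Route B: 18 + 4 + 7 + 28 + 14 + 5 = 76
Route C: 21 + 3 + 23 + 14 + 21 + 14 = 96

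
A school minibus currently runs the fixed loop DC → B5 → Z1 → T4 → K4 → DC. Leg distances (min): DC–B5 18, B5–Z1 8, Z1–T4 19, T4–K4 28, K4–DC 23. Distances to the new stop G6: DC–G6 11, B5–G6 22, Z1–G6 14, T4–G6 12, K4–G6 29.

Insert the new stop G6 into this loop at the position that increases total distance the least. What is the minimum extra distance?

Insertion cost between consecutive stops i–j is d(i,G6) + d(G6,j) − d(i,j):
  between DC and B5: 11 + 22 − 18 = 15
  between B5 and Z1: 22 + 14 − 8 = 28
  between Z1 and T4: 14 + 12 − 19 = 7
  between T4 and K4: 12 + 29 − 28 = 13
  between K4 and DC: 29 + 11 − 23 = 17
Cheapest insertion is between Z1 and T4, adding 7.
New total = 96 + 7 = 103.

Minimum extra distance: 7 min, inserting G6 between Z1 and T4.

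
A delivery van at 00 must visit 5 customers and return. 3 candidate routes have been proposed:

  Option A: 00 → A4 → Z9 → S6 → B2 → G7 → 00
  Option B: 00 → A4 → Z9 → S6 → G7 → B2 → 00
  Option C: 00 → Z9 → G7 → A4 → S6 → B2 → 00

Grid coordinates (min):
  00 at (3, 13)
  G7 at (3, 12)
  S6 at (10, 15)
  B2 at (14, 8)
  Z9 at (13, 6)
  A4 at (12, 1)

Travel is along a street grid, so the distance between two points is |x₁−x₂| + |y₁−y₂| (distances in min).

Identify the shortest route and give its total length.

Option A: 21 + 6 + 12 + 11 + 15 + 1 = 66
Option B: 21 + 6 + 12 + 10 + 15 + 16 = 80
Option C: 17 + 16 + 20 + 16 + 11 + 16 = 96

66 min — Option A is the shortest.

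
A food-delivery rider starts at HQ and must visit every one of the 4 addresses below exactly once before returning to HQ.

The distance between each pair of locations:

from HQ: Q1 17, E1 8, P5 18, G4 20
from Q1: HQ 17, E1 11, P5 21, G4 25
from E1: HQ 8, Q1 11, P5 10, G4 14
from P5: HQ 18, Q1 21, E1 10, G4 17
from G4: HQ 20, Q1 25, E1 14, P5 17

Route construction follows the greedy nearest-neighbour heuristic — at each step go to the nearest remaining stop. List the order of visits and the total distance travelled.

Total distance 77 via the nearest-neighbour route HQ → E1 → P5 → G4 → Q1 → HQ.

At HQ the remaining stops are E1 8, Q1 17, P5 18, G4 20; go to E1.
At E1 the remaining stops are P5 10, Q1 11, G4 14; go to P5.
At P5 the remaining stops are G4 17, Q1 21; go to G4.
At G4 the remaining stops are Q1 25; go to Q1.
Return Q1→HQ: 17.
Total = 8 + 10 + 17 + 25 + 17 = 77.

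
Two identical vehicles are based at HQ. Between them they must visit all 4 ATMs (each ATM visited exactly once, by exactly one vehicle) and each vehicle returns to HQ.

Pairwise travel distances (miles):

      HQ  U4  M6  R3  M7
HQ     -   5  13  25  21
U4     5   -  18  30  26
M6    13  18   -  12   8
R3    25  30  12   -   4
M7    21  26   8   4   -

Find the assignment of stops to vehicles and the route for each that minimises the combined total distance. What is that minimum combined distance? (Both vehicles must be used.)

Minimum combined distance: 60 miles.

Try each way of splitting the stops between the two vehicles (each non-empty) and, for each split, find the best tour for each vehicle:
  {U4} + {M6, R3, M7}: 10 + 50 = 60
  {M6} + {U4, R3, M7}: 26 + 60 = 86
  {U4, M6} + {R3, M7}: 36 + 50 = 86
  {R3} + {U4, M6, M7}: 50 + 52 = 102
  {U4, R3} + {M6, M7}: 60 + 42 = 102
  {M6, R3} + {U4, M7}: 50 + 52 = 102
  … (7 splits in total)
Best: vehicle 1 HQ → U4 → HQ = 10; vehicle 2 HQ → M6 → R3 → M7 → HQ = 50; combined 60.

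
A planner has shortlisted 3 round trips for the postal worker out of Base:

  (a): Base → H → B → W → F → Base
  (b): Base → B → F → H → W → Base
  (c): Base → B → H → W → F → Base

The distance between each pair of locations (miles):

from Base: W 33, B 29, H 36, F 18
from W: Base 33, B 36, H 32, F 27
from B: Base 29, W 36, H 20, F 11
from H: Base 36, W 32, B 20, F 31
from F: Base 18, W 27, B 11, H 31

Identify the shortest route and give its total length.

(a): 36 + 20 + 36 + 27 + 18 = 137
(b): 29 + 11 + 31 + 32 + 33 = 136
(c): 29 + 20 + 32 + 27 + 18 = 126

126 miles — (c) is the shortest.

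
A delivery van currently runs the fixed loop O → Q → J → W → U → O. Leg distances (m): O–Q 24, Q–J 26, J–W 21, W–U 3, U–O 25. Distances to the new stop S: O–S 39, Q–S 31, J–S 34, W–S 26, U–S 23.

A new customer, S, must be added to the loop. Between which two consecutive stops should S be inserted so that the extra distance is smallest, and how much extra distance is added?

+37 m — insert S between U and O.

Insertion cost between consecutive stops i–j is d(i,S) + d(S,j) − d(i,j):
  between O and Q: 39 + 31 − 24 = 46
  between Q and J: 31 + 34 − 26 = 39
  between J and W: 34 + 26 − 21 = 39
  between W and U: 26 + 23 − 3 = 46
  between U and O: 23 + 39 − 25 = 37
Cheapest insertion is between U and O, adding 37.
New total = 99 + 37 = 136.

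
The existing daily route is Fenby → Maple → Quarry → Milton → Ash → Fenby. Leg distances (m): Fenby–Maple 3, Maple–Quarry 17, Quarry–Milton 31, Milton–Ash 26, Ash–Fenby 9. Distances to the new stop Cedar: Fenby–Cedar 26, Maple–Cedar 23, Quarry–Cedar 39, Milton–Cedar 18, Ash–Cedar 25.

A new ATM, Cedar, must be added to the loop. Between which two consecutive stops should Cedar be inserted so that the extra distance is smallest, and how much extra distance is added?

Minimum extra distance: 17 m, inserting Cedar between Milton and Ash.

Insertion cost between consecutive stops i–j is d(i,Cedar) + d(Cedar,j) − d(i,j):
  between Fenby and Maple: 26 + 23 − 3 = 46
  between Maple and Quarry: 23 + 39 − 17 = 45
  between Quarry and Milton: 39 + 18 − 31 = 26
  between Milton and Ash: 18 + 25 − 26 = 17
  between Ash and Fenby: 25 + 26 − 9 = 42
Cheapest insertion is between Milton and Ash, adding 17.
New total = 86 + 17 = 103.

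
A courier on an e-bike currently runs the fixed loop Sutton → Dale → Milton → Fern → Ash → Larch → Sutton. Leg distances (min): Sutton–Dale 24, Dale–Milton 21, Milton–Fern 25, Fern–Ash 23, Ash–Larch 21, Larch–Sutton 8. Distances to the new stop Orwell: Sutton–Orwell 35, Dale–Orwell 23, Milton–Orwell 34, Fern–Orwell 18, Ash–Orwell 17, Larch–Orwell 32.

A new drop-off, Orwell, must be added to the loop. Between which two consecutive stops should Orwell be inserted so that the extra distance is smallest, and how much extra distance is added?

Insertion cost between consecutive stops i–j is d(i,Orwell) + d(Orwell,j) − d(i,j):
  between Sutton and Dale: 35 + 23 − 24 = 34
  between Dale and Milton: 23 + 34 − 21 = 36
  between Milton and Fern: 34 + 18 − 25 = 27
  between Fern and Ash: 18 + 17 − 23 = 12
  between Ash and Larch: 17 + 32 − 21 = 28
  between Larch and Sutton: 32 + 35 − 8 = 59
Cheapest insertion is between Fern and Ash, adding 12.
New total = 122 + 12 = 134.

Adding 12 min by placing Orwell on the Fern–Ash leg.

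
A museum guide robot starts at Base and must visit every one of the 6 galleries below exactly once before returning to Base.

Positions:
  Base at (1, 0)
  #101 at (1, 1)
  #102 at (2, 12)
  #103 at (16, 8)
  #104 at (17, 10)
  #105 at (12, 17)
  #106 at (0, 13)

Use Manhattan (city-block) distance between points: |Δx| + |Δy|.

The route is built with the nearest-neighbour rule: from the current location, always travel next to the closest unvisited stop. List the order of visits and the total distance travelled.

From Base: distances to unvisited — #101=1, #102=13, #106=14, #103=23, #104=26, #105=28. Nearest is #101 (1).
From #101: distances to unvisited — #102=12, #106=13, #103=22, #104=25, #105=27. Nearest is #102 (12).
From #102: distances to unvisited — #106=3, #105=15, #104=17, #103=18. Nearest is #106 (3).
From #106: distances to unvisited — #105=16, #104=20, #103=21. Nearest is #105 (16).
From #105: distances to unvisited — #104=12, #103=13. Nearest is #104 (12).
From #104: distances to unvisited — #103=3. Nearest is #103 (3).
Return #103→Base: 23.
Total = 1 + 12 + 3 + 16 + 12 + 3 + 23 = 70.

Total distance 70 via the nearest-neighbour route Base → #101 → #102 → #106 → #105 → #104 → #103 → Base.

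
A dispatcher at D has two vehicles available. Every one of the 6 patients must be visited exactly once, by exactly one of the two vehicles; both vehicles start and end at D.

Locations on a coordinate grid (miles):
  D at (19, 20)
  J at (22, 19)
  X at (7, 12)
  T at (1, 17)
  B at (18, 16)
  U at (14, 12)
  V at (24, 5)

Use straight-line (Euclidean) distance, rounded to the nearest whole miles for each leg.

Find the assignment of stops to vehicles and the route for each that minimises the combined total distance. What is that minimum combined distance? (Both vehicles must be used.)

Minimum combined distance: 68 miles.

Check every non-empty split of the stops between the two vehicles; for each half take its own optimal tour:
  {J} + {X, T, B, U, V}: 6 + 62 = 68
  {X} + {J, T, B, U, V}: 28 + 64 = 92
  {J, X} + {T, B, U, V}: 34 + 61 = 95
  {T} + {J, X, B, U, V}: 36 + 52 = 88
  {J, T} + {X, B, U, V}: 42 + 50 = 92
  {X, T} + {J, B, U, V}: 40 + 39 = 79
  … (31 splits in total)
Best: vehicle 1 D → J → D = 6; vehicle 2 D → T → X → U → V → B → D = 62; combined 68.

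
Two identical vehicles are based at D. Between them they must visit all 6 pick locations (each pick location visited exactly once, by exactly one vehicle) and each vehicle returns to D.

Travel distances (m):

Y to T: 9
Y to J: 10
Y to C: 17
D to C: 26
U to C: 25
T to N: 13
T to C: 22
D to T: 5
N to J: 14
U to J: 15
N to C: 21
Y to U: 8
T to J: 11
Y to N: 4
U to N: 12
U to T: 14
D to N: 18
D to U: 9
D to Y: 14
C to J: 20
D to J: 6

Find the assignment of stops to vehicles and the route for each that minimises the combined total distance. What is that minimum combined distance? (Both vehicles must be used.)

Check every non-empty split of the stops between the two vehicles; for each half take its own optimal tour:
  {Y} + {U, T, N, C, J}: 28 + 78 = 106
  {U} + {Y, T, N, C, J}: 18 + 65 = 83
  {Y, U} + {T, N, C, J}: 31 + 65 = 96
  {T} + {Y, U, N, C, J}: 10 + 68 = 78
  {Y, T} + {U, N, C, J}: 28 + 68 = 96
  {U, T} + {Y, N, C, J}: 28 + 65 = 93
  … (31 splits in total)
Best: vehicle 1 D → T → D = 10; vehicle 2 D → U → Y → N → C → J → D = 68; combined 78.

Minimum combined distance: 78 m.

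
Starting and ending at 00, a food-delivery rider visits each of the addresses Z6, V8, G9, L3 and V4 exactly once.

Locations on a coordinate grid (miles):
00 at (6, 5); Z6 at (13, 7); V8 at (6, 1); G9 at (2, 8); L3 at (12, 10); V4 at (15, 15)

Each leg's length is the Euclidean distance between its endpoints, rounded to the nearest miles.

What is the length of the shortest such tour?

Minimum total distance: 42 miles.

00 - Z6 - V8 - G9 - L3 - V4 - 00: 7+9+8+10+6+13 = 53
00 - Z6 - V8 - G9 - V4 - L3 - 00: 7+9+8+15+6+8 = 53
00 - Z6 - V8 - L3 - G9 - V4 - 00: 7+9+11+10+15+13 = 65
00 - Z6 - V8 - L3 - V4 - G9 - 00: 7+9+11+6+15+5 = 53
00 - Z6 - V8 - V4 - G9 - L3 - 00: 7+9+17+15+10+8 = 66
00 - Z6 - V8 - V4 - L3 - G9 - 00: 7+9+17+6+10+5 = 54
00 - Z6 - G9 - V8 - L3 - V4 - 00: 7+11+8+11+6+13 = 56
00 - Z6 - G9 - V8 - V4 - L3 - 00: 7+11+8+17+6+8 = 57
00 - Z6 - G9 - L3 - V8 - V4 - 00: 7+11+10+11+17+13 = 69
00 - Z6 - G9 - L3 - V4 - V8 - 00: 7+11+10+6+17+4 = 55
00 - Z6 - G9 - V4 - V8 - L3 - 00: 7+11+15+17+11+8 = 69
00 - Z6 - G9 - V4 - L3 - V8 - 00: 7+11+15+6+11+4 = 54
00 - Z6 - L3 - V8 - G9 - V4 - 00: 7+3+11+8+15+13 = 57
00 - Z6 - L3 - V8 - V4 - G9 - 00: 7+3+11+17+15+5 = 58
… (46 more)
00 - V8 - Z6 - L3 - V4 - G9 - 00: 4+9+3+6+15+5 = 42  ← best
The minimum is 42.
One optimal route: 00 → V8 → Z6 → L3 → V4 → G9 → 00 (or its reverse).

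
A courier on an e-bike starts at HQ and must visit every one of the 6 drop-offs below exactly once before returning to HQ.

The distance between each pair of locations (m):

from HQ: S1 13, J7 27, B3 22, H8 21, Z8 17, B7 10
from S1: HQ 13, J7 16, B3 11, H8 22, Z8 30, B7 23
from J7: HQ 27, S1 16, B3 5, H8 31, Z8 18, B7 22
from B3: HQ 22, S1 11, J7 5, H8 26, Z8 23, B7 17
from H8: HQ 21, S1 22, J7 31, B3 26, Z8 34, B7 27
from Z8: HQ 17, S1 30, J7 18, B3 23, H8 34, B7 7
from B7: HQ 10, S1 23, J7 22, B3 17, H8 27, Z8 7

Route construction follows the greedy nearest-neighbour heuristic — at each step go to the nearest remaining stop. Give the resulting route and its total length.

94 m along HQ → B7 → Z8 → J7 → B3 → S1 → H8 → HQ.

At HQ the remaining stops are B7 10, S1 13, Z8 17, H8 21, B3 22, J7 27; go to B7.
At B7 the remaining stops are Z8 7, B3 17, J7 22, S1 23, H8 27; go to Z8.
At Z8 the remaining stops are J7 18, B3 23, S1 30, H8 34; go to J7.
At J7 the remaining stops are B3 5, S1 16, H8 31; go to B3.
At B3 the remaining stops are S1 11, H8 26; go to S1.
At S1 the remaining stops are H8 22; go to H8.
Return H8→HQ: 21.
Total = 10 + 7 + 18 + 5 + 11 + 22 + 21 = 94.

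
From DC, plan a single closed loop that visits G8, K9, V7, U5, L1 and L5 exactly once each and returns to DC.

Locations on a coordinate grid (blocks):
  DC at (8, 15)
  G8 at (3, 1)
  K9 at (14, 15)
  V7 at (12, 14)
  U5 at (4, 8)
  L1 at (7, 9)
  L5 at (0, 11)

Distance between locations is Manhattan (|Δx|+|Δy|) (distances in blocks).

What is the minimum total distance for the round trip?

Shortest round trip = 56 blocks.

DC → G8 → K9 → V7 → U5 → L1 → L5 → DC: 19+25+3+14+4+9+12 = 86
DC → G8 → K9 → V7 → U5 → L5 → L1 → DC: 19+25+3+14+7+9+7 = 84
DC → G8 → K9 → V7 → L1 → U5 → L5 → DC: 19+25+3+10+4+7+12 = 80
DC → G8 → K9 → V7 → L1 → L5 → U5 → DC: 19+25+3+10+9+7+11 = 84
DC → G8 → K9 → V7 → L5 → U5 → L1 → DC: 19+25+3+15+7+4+7 = 80
DC → G8 → K9 → V7 → L5 → L1 → U5 → DC: 19+25+3+15+9+4+11 = 86
DC → G8 → K9 → U5 → V7 → L1 → L5 → DC: 19+25+17+14+10+9+12 = 106
DC → G8 → K9 → U5 → V7 → L5 → L1 → DC: 19+25+17+14+15+9+7 = 106
… (352 more)
DC → K9 → V7 → L1 → U5 → G8 → L5 → DC: 6+3+10+4+8+13+12 = 56  ← best
The minimum is 56.
One optimal route: DC → K9 → V7 → L1 → U5 → G8 → L5 → DC (or its reverse).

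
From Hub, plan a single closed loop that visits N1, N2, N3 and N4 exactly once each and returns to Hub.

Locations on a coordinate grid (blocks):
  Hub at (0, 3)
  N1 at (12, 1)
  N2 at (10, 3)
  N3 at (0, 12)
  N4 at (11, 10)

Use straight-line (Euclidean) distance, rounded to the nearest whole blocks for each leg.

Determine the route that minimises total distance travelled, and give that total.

Shortest round trip = 42 blocks.

Hub - N1 - N2 - N3 - N4 - Hub: 12+3+13+11+13 = 52
Hub - N1 - N2 - N4 - N3 - Hub: 12+3+7+11+9 = 42
Hub - N1 - N3 - N2 - N4 - Hub: 12+16+13+7+13 = 61
Hub - N1 - N3 - N4 - N2 - Hub: 12+16+11+7+10 = 56
Hub - N1 - N4 - N2 - N3 - Hub: 12+9+7+13+9 = 50
Hub - N1 - N4 - N3 - N2 - Hub: 12+9+11+13+10 = 55
Hub - N2 - N1 - N3 - N4 - Hub: 10+3+16+11+13 = 53
Hub - N2 - N1 - N4 - N3 - Hub: 10+3+9+11+9 = 42
Hub - N2 - N3 - N1 - N4 - Hub: 10+13+16+9+13 = 61
Hub - N2 - N4 - N1 - N3 - Hub: 10+7+9+16+9 = 51
Hub - N3 - N1 - N2 - N4 - Hub: 9+16+3+7+13 = 48
Hub - N3 - N2 - N1 - N4 - Hub: 9+13+3+9+13 = 47
The minimum is 42.
One optimal route: Hub → N1 → N2 → N4 → N3 → Hub (or its reverse).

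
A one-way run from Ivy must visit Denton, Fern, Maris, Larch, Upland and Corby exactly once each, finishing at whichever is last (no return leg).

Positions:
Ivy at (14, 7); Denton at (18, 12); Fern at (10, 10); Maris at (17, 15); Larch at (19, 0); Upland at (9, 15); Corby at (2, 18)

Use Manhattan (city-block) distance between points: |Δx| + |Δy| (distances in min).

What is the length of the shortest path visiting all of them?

Shortest open route: 57 min.

There are 6! = 720 possible orderings.
Ivy - Denton - Fern - Maris - Larch - Upland - Corby: 9+10+12+17+25+10 = 83
Ivy - Denton - Fern - Maris - Larch - Corby - Upland: 9+10+12+17+35+10 = 93
Ivy - Denton - Fern - Maris - Upland - Larch - Corby: 9+10+12+8+25+35 = 99
Ivy - Denton - Fern - Maris - Upland - Corby - Larch: 9+10+12+8+10+35 = 84
Ivy - Denton - Fern - Maris - Corby - Larch - Upland: 9+10+12+18+35+25 = 109
Ivy - Denton - Fern - Maris - Corby - Upland - Larch: 9+10+12+18+10+25 = 84
Ivy - Denton - Fern - Larch - Maris - Upland - Corby: 9+10+19+17+8+10 = 73
Ivy - Denton - Fern - Larch - Maris - Corby - Upland: 9+10+19+17+18+10 = 83
… (712 more)
Ivy - Larch - Denton - Maris - Fern - Upland - Corby: 12+13+4+12+6+10 = 57  ← best
The minimum is 57.
One shortest path: Ivy → Larch → Denton → Maris → Fern → Upland → Corby.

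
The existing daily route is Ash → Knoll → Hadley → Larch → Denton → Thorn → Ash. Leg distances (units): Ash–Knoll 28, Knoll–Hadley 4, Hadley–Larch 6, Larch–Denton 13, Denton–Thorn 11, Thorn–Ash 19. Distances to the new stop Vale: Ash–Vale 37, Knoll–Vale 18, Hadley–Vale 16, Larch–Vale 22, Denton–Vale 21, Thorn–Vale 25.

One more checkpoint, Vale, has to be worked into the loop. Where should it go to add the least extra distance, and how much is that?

Insertion cost between consecutive stops i–j is d(i,Vale) + d(Vale,j) − d(i,j):
  between Ash and Knoll: 37 + 18 − 28 = 27
  between Knoll and Hadley: 18 + 16 − 4 = 30
  between Hadley and Larch: 16 + 22 − 6 = 32
  between Larch and Denton: 22 + 21 − 13 = 30
  between Denton and Thorn: 21 + 25 − 11 = 35
  between Thorn and Ash: 25 + 37 − 19 = 43
Cheapest insertion is between Ash and Knoll, adding 27.
New total = 81 + 27 = 108.

Minimum extra distance: 27, inserting Vale between Ash and Knoll.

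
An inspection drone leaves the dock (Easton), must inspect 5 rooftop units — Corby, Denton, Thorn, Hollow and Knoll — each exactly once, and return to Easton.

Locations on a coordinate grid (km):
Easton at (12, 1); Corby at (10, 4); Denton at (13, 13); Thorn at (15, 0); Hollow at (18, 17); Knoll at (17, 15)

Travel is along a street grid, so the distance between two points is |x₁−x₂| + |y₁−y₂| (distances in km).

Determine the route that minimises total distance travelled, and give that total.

With 5 stops there are 5!/2 = 60 distinct round trips (a route and its reverse cost the same).
Easton → Corby → Denton → Thorn → Hollow → Knoll → Easton: 5+12+15+20+3+19 = 74
Easton → Corby → Denton → Thorn → Knoll → Hollow → Easton: 5+12+15+17+3+22 = 74
Easton → Corby → Denton → Hollow → Thorn → Knoll → Easton: 5+12+9+20+17+19 = 82
Easton → Corby → Denton → Hollow → Knoll → Thorn → Easton: 5+12+9+3+17+4 = 50
Easton → Corby → Denton → Knoll → Thorn → Hollow → Easton: 5+12+6+17+20+22 = 82
Easton → Corby → Denton → Knoll → Hollow → Thorn → Easton: 5+12+6+3+20+4 = 50
Easton → Corby → Thorn → Denton → Hollow → Knoll → Easton: 5+9+15+9+3+19 = 60
Easton → Corby → Thorn → Denton → Knoll → Hollow → Easton: 5+9+15+6+3+22 = 60
Easton → Corby → Thorn → Hollow → Denton → Knoll → Easton: 5+9+20+9+6+19 = 68
Easton → Corby → Thorn → Hollow → Knoll → Denton → Easton: 5+9+20+3+6+13 = 56
Easton → Corby → Thorn → Knoll → Denton → Hollow → Easton: 5+9+17+6+9+22 = 68
Easton → Corby → Thorn → Knoll → Hollow → Denton → Easton: 5+9+17+3+9+13 = 56
Easton → Corby → Hollow → Denton → Thorn → Knoll → Easton: 5+21+9+15+17+19 = 86
Easton → Corby → Hollow → Denton → Knoll → Thorn → Easton: 5+21+9+6+17+4 = 62
… (46 more)
The minimum is 50.
One optimal route: Easton → Corby → Denton → Hollow → Knoll → Thorn → Easton (or its reverse).

Minimum total distance: 50 km.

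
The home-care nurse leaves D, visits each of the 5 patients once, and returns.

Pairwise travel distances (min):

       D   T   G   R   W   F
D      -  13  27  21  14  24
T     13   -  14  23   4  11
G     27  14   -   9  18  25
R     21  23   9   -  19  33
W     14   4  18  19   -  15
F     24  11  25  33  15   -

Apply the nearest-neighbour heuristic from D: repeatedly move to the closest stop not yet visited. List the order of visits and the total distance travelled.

Total distance 87 min via the nearest-neighbour route D → T → W → F → G → R → D.

D → [T:13 / W:14 / R:21 / F:24 / G:27] → T (13)
T → [W:4 / F:11 / G:14 / R:23] → W (4)
W → [F:15 / G:18 / R:19] → F (15)
F → [G:25 / R:33] → G (25)
G → [R:9] → R (9)
Return R→D: 21.
Total = 13 + 4 + 15 + 25 + 9 + 21 = 87.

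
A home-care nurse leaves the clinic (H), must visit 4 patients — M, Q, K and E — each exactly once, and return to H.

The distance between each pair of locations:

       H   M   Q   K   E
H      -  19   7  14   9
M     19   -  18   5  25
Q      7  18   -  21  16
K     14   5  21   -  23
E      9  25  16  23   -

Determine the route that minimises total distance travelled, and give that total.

Minimum total distance: 62.

There are 12 distinct closed tours to check (reversals are equivalent).
H-M-Q-K-E-H: 19+18+21+23+9 = 90
H-M-Q-E-K-H: 19+18+16+23+14 = 90
H-M-K-Q-E-H: 19+5+21+16+9 = 70
H-M-K-E-Q-H: 19+5+23+16+7 = 70
H-M-E-Q-K-H: 19+25+16+21+14 = 95
H-M-E-K-Q-H: 19+25+23+21+7 = 95
H-Q-M-K-E-H: 7+18+5+23+9 = 62
H-Q-M-E-K-H: 7+18+25+23+14 = 87
H-Q-K-M-E-H: 7+21+5+25+9 = 67
H-Q-E-M-K-H: 7+16+25+5+14 = 67
H-K-M-Q-E-H: 14+5+18+16+9 = 62
H-K-Q-M-E-H: 14+21+18+25+9 = 87
The minimum is 62.
One optimal route: H → Q → M → K → E → H (or its reverse).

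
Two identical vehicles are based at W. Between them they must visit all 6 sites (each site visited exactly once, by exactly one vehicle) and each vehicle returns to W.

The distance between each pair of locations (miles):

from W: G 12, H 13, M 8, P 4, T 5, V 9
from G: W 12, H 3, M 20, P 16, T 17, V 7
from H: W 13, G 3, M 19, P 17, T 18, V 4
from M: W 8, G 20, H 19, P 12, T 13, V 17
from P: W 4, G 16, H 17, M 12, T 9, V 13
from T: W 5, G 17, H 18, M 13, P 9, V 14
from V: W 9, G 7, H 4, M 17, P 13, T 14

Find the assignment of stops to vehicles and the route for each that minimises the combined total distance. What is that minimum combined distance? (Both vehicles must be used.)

There are 2^5 − 1 = 31 ways to divide the 6 stops into two non-empty groups. For each, the best each vehicle can do is its own shortest tour through its group:
  {G} + {H, M, P, T, V}: 24 + 58 = 82
  {H} + {G, M, P, T, V}: 26 + 62 = 88
  {G, H} + {M, P, T, V}: 28 + 52 = 80
  {M} + {G, H, P, T, V}: 16 + 46 = 62
  {G, M} + {H, P, T, V}: 40 + 44 = 84
  {H, M} + {G, P, T, V}: 40 + 46 = 86
  … (31 splits in total)
Best: vehicle 1 W → M → W = 16; vehicle 2 W → G → H → V → P → T → W = 46; combined 62.

62 miles — the smallest possible combined total.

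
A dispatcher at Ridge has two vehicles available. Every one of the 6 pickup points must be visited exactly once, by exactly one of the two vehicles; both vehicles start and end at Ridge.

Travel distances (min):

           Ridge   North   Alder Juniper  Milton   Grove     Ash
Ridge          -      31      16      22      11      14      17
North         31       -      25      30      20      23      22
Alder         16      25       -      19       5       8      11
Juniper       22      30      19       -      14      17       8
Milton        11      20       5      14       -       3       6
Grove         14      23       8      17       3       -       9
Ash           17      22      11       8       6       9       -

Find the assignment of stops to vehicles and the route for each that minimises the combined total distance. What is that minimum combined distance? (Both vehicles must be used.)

There are 2^5 − 1 = 31 ways to divide the 6 stops into two non-empty groups. For each, the best each vehicle can do is its own shortest tour through its group:
  {North} + {Alder, Juniper, Milton, Grove, Ash}: 62 + 63 = 125
  {Alder} + {North, Juniper, Milton, Grove, Ash}: 32 + 89 = 121
  {North, Alder} + {Juniper, Milton, Grove, Ash}: 72 + 53 = 125
  {Juniper} + {North, Alder, Milton, Grove, Ash}: 44 + 86 = 130
  {North, Juniper} + {Alder, Milton, Grove, Ash}: 83 + 50 = 133
  {Alder, Juniper} + {North, Milton, Grove, Ash}: 57 + 76 = 133
  … (31 splits in total)
Best: vehicle 1 Ridge → Alder → Ridge = 32; vehicle 2 Ridge → Juniper → Ash → North → Milton → Grove → Ridge = 89; combined 121.

Minimum combined distance: 121 min.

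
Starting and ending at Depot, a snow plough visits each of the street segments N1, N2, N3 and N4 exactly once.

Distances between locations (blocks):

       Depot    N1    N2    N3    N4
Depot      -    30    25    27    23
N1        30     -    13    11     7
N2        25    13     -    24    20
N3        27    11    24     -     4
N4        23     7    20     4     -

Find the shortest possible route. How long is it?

Minimum total distance: 76 blocks.

Depot-N1-N2-N3-N4-Depot: 30+13+24+4+23 = 94
Depot-N1-N2-N4-N3-Depot: 30+13+20+4+27 = 94
Depot-N1-N3-N2-N4-Depot: 30+11+24+20+23 = 108
Depot-N1-N3-N4-N2-Depot: 30+11+4+20+25 = 90
Depot-N1-N4-N2-N3-Depot: 30+7+20+24+27 = 108
Depot-N1-N4-N3-N2-Depot: 30+7+4+24+25 = 90
Depot-N2-N1-N3-N4-Depot: 25+13+11+4+23 = 76
Depot-N2-N1-N4-N3-Depot: 25+13+7+4+27 = 76
Depot-N2-N3-N1-N4-Depot: 25+24+11+7+23 = 90
Depot-N2-N4-N1-N3-Depot: 25+20+7+11+27 = 90
Depot-N3-N1-N2-N4-Depot: 27+11+13+20+23 = 94
Depot-N3-N2-N1-N4-Depot: 27+24+13+7+23 = 94
The minimum is 76.
One optimal route: Depot → N2 → N1 → N3 → N4 → Depot (or its reverse).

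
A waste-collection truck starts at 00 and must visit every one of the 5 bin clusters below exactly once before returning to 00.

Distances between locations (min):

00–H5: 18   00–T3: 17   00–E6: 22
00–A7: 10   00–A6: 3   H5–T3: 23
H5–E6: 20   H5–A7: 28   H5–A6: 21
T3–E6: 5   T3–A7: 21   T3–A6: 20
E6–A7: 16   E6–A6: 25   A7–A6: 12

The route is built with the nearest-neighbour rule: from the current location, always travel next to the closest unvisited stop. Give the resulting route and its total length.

Nearest-neighbour total = 77 min; route 00 → A6 → A7 → E6 → T3 → H5 → 00.

From 00: distances to unvisited — A6=3, A7=10, T3=17, H5=18, E6=22. Nearest is A6 (3).
From A6: distances to unvisited — A7=12, T3=20, H5=21, E6=25. Nearest is A7 (12).
From A7: distances to unvisited — E6=16, T3=21, H5=28. Nearest is E6 (16).
From E6: distances to unvisited — T3=5, H5=20. Nearest is T3 (5).
From T3: distances to unvisited — H5=23. Nearest is H5 (23).
Return H5→00: 18.
Total = 3 + 12 + 16 + 5 + 23 + 18 = 77.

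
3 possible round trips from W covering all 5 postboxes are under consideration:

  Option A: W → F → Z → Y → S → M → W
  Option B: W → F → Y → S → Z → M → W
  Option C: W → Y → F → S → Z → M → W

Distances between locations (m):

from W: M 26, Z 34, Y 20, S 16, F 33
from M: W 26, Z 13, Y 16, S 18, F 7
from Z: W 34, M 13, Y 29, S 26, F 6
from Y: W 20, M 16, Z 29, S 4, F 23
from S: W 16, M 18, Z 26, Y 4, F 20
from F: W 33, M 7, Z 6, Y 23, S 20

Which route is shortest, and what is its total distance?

116 m — Option A is the shortest.

Option A: 33 + 6 + 29 + 4 + 18 + 26 = 116
Option B: 33 + 23 + 4 + 26 + 13 + 26 = 125
Option C: 20 + 23 + 20 + 26 + 13 + 26 = 128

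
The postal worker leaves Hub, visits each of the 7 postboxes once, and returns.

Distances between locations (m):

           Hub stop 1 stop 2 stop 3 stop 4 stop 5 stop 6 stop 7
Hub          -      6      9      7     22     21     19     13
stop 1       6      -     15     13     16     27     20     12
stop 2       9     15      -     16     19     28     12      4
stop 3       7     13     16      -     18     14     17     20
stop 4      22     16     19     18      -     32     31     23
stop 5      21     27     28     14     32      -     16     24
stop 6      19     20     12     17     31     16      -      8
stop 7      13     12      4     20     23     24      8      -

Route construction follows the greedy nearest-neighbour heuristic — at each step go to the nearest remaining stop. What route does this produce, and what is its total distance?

From Hub: distances to unvisited — stop 1=6, stop 3=7, stop 2=9, stop 7=13, stop 6=19, stop 5=21, stop 4=22. Nearest is stop 1 (6).
From stop 1: distances to unvisited — stop 7=12, stop 3=13, stop 2=15, stop 4=16, stop 6=20, stop 5=27. Nearest is stop 7 (12).
From stop 7: distances to unvisited — stop 2=4, stop 6=8, stop 3=20, stop 4=23, stop 5=24. Nearest is stop 2 (4).
From stop 2: distances to unvisited — stop 6=12, stop 3=16, stop 4=19, stop 5=28. Nearest is stop 6 (12).
From stop 6: distances to unvisited — stop 5=16, stop 3=17, stop 4=31. Nearest is stop 5 (16).
From stop 5: distances to unvisited — stop 3=14, stop 4=32. Nearest is stop 3 (14).
From stop 3: distances to unvisited — stop 4=18. Nearest is stop 4 (18).
Return stop 4→Hub: 22.
Total = 6 + 12 + 4 + 12 + 16 + 14 + 18 + 22 = 104.

104 m along Hub → stop 1 → stop 7 → stop 2 → stop 6 → stop 5 → stop 3 → stop 4 → Hub.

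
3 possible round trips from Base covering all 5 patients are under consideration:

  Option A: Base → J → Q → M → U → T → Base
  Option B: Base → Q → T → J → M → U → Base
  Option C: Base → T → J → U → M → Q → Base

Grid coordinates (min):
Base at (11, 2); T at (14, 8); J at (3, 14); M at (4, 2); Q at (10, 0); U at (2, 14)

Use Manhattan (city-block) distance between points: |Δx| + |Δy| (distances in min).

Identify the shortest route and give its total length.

Shortest is Option C, total 52 min.

Option A: 20 + 21 + 8 + 14 + 18 + 9 = 90
Option B: 3 + 12 + 17 + 13 + 14 + 21 = 80
Option C: 9 + 17 + 1 + 14 + 8 + 3 = 52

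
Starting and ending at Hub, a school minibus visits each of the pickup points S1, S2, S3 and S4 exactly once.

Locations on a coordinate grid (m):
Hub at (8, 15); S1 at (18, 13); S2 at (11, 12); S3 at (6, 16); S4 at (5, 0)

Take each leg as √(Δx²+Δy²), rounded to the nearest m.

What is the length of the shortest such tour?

47 m — the shortest possible round trip.

There are 12 distinct closed tours to check (reversals are equivalent).
Hub→S1→S2→S3→S4→Hub: 10+7+6+16+15 = 54
Hub→S1→S2→S4→S3→Hub: 10+7+13+16+2 = 48
Hub→S1→S3→S2→S4→Hub: 10+12+6+13+15 = 56
Hub→S1→S3→S4→S2→Hub: 10+12+16+13+4 = 55
Hub→S1→S4→S2→S3→Hub: 10+18+13+6+2 = 49
Hub→S1→S4→S3→S2→Hub: 10+18+16+6+4 = 54
Hub→S2→S1→S3→S4→Hub: 4+7+12+16+15 = 54
Hub→S2→S1→S4→S3→Hub: 4+7+18+16+2 = 47
Hub→S2→S3→S1→S4→Hub: 4+6+12+18+15 = 55
Hub→S2→S4→S1→S3→Hub: 4+13+18+12+2 = 49
Hub→S3→S1→S2→S4→Hub: 2+12+7+13+15 = 49
Hub→S3→S2→S1→S4→Hub: 2+6+7+18+15 = 48
The minimum is 47.
One optimal route: Hub → S2 → S1 → S4 → S3 → Hub (or its reverse).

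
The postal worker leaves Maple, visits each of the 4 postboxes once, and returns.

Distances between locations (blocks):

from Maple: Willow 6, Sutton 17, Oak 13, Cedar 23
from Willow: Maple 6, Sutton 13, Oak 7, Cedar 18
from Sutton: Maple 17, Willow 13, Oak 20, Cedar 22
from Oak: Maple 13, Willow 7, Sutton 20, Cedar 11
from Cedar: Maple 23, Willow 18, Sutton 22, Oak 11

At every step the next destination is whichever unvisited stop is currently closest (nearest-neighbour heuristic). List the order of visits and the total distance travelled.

From Maple: distances to unvisited — Willow=6, Oak=13, Sutton=17, Cedar=23. Nearest is Willow (6).
From Willow: distances to unvisited — Oak=7, Sutton=13, Cedar=18. Nearest is Oak (7).
From Oak: distances to unvisited — Cedar=11, Sutton=20. Nearest is Cedar (11).
From Cedar: distances to unvisited — Sutton=22. Nearest is Sutton (22).
Return Sutton→Maple: 17.
Total = 6 + 7 + 11 + 22 + 17 = 63.

Total distance 63 blocks via the nearest-neighbour route Maple → Willow → Oak → Cedar → Sutton → Maple.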